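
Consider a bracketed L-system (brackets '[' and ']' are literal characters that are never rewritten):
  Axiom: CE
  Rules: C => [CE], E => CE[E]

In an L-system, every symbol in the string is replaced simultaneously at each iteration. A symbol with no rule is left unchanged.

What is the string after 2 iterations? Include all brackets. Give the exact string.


Step 0: CE
Step 1: [CE]CE[E]
Step 2: [[CE]CE[E]][CE]CE[E][CE[E]]

Answer: [[CE]CE[E]][CE]CE[E][CE[E]]


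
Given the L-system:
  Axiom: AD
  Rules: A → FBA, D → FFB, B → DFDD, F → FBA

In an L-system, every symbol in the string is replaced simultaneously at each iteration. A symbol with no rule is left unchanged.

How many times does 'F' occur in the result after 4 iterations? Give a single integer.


Answer: 76

Derivation:
Step 0: AD  (0 'F')
Step 1: FBAFFB  (3 'F')
Step 2: FBADFDDFBAFBAFBADFDD  (6 'F')
Step 3: FBADFDDFBAFFBFBAFFBFFBFBADFDDFBAFBADFDDFBAFBADFDDFBAFFBFBAFFBFFB  (26 'F')
Step 4: FBADFDDFBAFFBFBAFFBFFBFBADFDDFBAFBAFBADFDDFBADFDDFBAFBAFBADFDDFBAFBADFDDFBADFDDFBAFFBFBAFFBFFBFBADFDDFBAFBADFDDFBAFFBFBAFFBFFBFBADFDDFBAFBADFDDFBAFFBFBAFFBFFBFBADFDDFBAFBAFBADFDDFBADFDDFBAFBAFBADFDDFBAFBADFDD  (76 'F')


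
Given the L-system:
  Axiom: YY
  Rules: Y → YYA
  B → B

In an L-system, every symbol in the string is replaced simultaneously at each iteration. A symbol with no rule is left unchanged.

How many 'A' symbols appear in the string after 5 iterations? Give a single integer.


Step 0: YY  (0 'A')
Step 1: YYAYYA  (2 'A')
Step 2: YYAYYAAYYAYYAA  (6 'A')
Step 3: YYAYYAAYYAYYAAAYYAYYAAYYAYYAAA  (14 'A')
Step 4: YYAYYAAYYAYYAAAYYAYYAAYYAYYAAAAYYAYYAAYYAYYAAAYYAYYAAYYAYYAAAA  (30 'A')
Step 5: YYAYYAAYYAYYAAAYYAYYAAYYAYYAAAAYYAYYAAYYAYYAAAYYAYYAAYYAYYAAAAAYYAYYAAYYAYYAAAYYAYYAAYYAYYAAAAYYAYYAAYYAYYAAAYYAYYAAYYAYYAAAAA  (62 'A')

Answer: 62


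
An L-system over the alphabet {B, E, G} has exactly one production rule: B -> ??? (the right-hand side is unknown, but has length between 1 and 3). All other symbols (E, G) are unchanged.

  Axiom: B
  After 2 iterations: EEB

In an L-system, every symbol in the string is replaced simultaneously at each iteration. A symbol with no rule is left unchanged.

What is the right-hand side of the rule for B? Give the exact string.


Answer: EB

Derivation:
Trying B -> EB:
  Step 0: B
  Step 1: EB
  Step 2: EEB
Matches the given result.


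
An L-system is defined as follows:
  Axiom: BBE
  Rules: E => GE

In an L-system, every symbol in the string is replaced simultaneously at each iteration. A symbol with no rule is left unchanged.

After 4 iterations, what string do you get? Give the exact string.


Answer: BBGGGGE

Derivation:
Step 0: BBE
Step 1: BBGE
Step 2: BBGGE
Step 3: BBGGGE
Step 4: BBGGGGE


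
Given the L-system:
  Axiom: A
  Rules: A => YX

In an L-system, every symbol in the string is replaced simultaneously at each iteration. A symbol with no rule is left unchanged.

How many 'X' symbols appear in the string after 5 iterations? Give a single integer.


Answer: 1

Derivation:
Step 0: A  (0 'X')
Step 1: YX  (1 'X')
Step 2: YX  (1 'X')
Step 3: YX  (1 'X')
Step 4: YX  (1 'X')
Step 5: YX  (1 'X')


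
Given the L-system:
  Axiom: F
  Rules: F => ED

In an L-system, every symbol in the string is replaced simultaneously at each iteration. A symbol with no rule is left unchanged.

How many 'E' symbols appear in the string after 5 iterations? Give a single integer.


Answer: 1

Derivation:
Step 0: F  (0 'E')
Step 1: ED  (1 'E')
Step 2: ED  (1 'E')
Step 3: ED  (1 'E')
Step 4: ED  (1 'E')
Step 5: ED  (1 'E')


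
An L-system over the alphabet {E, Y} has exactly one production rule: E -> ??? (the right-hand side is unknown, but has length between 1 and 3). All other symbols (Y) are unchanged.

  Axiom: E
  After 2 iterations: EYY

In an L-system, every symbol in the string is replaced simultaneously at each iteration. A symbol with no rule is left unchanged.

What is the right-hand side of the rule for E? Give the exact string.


Answer: EY

Derivation:
Trying E -> EY:
  Step 0: E
  Step 1: EY
  Step 2: EYY
Matches the given result.


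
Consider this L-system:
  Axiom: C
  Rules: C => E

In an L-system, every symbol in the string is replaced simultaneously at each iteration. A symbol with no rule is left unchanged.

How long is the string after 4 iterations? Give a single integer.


Step 0: length = 1
Step 1: length = 1
Step 2: length = 1
Step 3: length = 1
Step 4: length = 1

Answer: 1


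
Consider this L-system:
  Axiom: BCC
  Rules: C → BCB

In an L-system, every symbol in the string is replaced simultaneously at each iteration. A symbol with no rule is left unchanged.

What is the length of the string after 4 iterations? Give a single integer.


Step 0: length = 3
Step 1: length = 7
Step 2: length = 11
Step 3: length = 15
Step 4: length = 19

Answer: 19


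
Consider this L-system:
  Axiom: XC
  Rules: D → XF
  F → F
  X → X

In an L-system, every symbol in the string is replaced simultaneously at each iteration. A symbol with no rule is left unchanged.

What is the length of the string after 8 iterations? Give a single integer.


Answer: 2

Derivation:
Step 0: length = 2
Step 1: length = 2
Step 2: length = 2
Step 3: length = 2
Step 4: length = 2
Step 5: length = 2
Step 6: length = 2
Step 7: length = 2
Step 8: length = 2


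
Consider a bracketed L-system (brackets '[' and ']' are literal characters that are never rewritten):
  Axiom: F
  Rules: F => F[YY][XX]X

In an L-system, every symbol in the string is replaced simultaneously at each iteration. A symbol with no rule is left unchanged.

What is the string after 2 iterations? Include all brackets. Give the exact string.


Answer: F[YY][XX]X[YY][XX]X

Derivation:
Step 0: F
Step 1: F[YY][XX]X
Step 2: F[YY][XX]X[YY][XX]X


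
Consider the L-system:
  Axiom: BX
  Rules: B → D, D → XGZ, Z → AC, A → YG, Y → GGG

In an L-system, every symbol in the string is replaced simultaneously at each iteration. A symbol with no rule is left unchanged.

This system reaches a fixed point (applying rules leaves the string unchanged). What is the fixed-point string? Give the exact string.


Step 0: BX
Step 1: DX
Step 2: XGZX
Step 3: XGACX
Step 4: XGYGCX
Step 5: XGGGGGCX
Step 6: XGGGGGCX  (unchanged — fixed point at step 5)

Answer: XGGGGGCX


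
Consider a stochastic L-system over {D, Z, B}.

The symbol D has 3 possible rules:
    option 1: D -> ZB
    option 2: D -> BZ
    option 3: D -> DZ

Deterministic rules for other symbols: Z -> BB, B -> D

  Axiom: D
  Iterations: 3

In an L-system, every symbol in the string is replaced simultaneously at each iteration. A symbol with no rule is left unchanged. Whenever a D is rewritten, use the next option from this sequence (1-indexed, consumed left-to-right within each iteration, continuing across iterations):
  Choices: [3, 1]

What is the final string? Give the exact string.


Answer: BBDDD

Derivation:
Step 0: D
Step 1: DZ  (used choices [3])
Step 2: ZBBB  (used choices [1])
Step 3: BBDDD  (used choices [])


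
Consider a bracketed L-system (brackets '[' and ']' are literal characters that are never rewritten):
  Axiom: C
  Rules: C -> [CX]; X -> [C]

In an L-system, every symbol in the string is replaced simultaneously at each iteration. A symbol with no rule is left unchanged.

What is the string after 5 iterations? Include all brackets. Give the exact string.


Answer: [[[[[CX][C]][[CX]]][[[CX][C]]]][[[[CX][C]][[CX]]]]]

Derivation:
Step 0: C
Step 1: [CX]
Step 2: [[CX][C]]
Step 3: [[[CX][C]][[CX]]]
Step 4: [[[[CX][C]][[CX]]][[[CX][C]]]]
Step 5: [[[[[CX][C]][[CX]]][[[CX][C]]]][[[[CX][C]][[CX]]]]]


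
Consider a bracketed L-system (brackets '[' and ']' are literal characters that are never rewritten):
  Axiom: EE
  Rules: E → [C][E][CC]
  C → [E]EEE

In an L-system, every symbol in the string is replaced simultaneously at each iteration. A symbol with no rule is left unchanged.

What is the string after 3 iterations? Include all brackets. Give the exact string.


Step 0: EE
Step 1: [C][E][CC][C][E][CC]
Step 2: [[E]EEE][[C][E][CC]][[E]EEE[E]EEE][[E]EEE][[C][E][CC]][[E]EEE[E]EEE]
Step 3: [[[C][E][CC]][C][E][CC][C][E][CC][C][E][CC]][[[E]EEE][[C][E][CC]][[E]EEE[E]EEE]][[[C][E][CC]][C][E][CC][C][E][CC][C][E][CC][[C][E][CC]][C][E][CC][C][E][CC][C][E][CC]][[[C][E][CC]][C][E][CC][C][E][CC][C][E][CC]][[[E]EEE][[C][E][CC]][[E]EEE[E]EEE]][[[C][E][CC]][C][E][CC][C][E][CC][C][E][CC][[C][E][CC]][C][E][CC][C][E][CC][C][E][CC]]

Answer: [[[C][E][CC]][C][E][CC][C][E][CC][C][E][CC]][[[E]EEE][[C][E][CC]][[E]EEE[E]EEE]][[[C][E][CC]][C][E][CC][C][E][CC][C][E][CC][[C][E][CC]][C][E][CC][C][E][CC][C][E][CC]][[[C][E][CC]][C][E][CC][C][E][CC][C][E][CC]][[[E]EEE][[C][E][CC]][[E]EEE[E]EEE]][[[C][E][CC]][C][E][CC][C][E][CC][C][E][CC][[C][E][CC]][C][E][CC][C][E][CC][C][E][CC]]


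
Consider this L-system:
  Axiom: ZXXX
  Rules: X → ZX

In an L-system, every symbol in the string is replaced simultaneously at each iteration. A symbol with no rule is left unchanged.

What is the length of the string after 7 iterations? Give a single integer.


Step 0: length = 4
Step 1: length = 7
Step 2: length = 10
Step 3: length = 13
Step 4: length = 16
Step 5: length = 19
Step 6: length = 22
Step 7: length = 25

Answer: 25


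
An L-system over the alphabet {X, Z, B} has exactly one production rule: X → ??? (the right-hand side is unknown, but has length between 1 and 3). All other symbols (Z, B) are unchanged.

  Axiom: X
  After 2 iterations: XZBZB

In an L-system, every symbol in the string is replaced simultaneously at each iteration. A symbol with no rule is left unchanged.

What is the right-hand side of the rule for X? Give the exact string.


Answer: XZB

Derivation:
Trying X → XZB:
  Step 0: X
  Step 1: XZB
  Step 2: XZBZB
Matches the given result.


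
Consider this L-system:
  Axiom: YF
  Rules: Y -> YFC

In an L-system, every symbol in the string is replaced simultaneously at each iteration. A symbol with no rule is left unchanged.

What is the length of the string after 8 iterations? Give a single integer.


Step 0: length = 2
Step 1: length = 4
Step 2: length = 6
Step 3: length = 8
Step 4: length = 10
Step 5: length = 12
Step 6: length = 14
Step 7: length = 16
Step 8: length = 18

Answer: 18


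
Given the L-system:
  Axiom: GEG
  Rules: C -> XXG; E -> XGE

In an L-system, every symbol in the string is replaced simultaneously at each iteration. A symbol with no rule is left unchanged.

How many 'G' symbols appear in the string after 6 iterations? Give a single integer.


Answer: 8

Derivation:
Step 0: GEG  (2 'G')
Step 1: GXGEG  (3 'G')
Step 2: GXGXGEG  (4 'G')
Step 3: GXGXGXGEG  (5 'G')
Step 4: GXGXGXGXGEG  (6 'G')
Step 5: GXGXGXGXGXGEG  (7 'G')
Step 6: GXGXGXGXGXGXGEG  (8 'G')


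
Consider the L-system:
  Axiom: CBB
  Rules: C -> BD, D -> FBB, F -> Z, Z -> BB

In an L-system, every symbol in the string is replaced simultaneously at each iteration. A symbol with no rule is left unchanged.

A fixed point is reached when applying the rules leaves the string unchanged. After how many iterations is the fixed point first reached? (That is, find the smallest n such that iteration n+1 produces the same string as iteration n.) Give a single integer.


Step 0: CBB
Step 1: BDBB
Step 2: BFBBBB
Step 3: BZBBBB
Step 4: BBBBBBB
Step 5: BBBBBBB  (unchanged — fixed point at step 4)

Answer: 4


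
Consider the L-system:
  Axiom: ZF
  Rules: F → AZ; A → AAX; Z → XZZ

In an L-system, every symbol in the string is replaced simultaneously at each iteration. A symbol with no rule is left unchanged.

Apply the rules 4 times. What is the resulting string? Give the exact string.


Step 0: ZF
Step 1: XZZAZ
Step 2: XXZZXZZAAXXZZ
Step 3: XXXZZXZZXXZZXZZAAXAAXXXXZZXZZ
Step 4: XXXXZZXZZXXZZXZZXXXZZXZZXXZZXZZAAXAAXXAAXAAXXXXXXZZXZZXXZZXZZ

Answer: XXXXZZXZZXXZZXZZXXXZZXZZXXZZXZZAAXAAXXAAXAAXXXXXXZZXZZXXZZXZZ


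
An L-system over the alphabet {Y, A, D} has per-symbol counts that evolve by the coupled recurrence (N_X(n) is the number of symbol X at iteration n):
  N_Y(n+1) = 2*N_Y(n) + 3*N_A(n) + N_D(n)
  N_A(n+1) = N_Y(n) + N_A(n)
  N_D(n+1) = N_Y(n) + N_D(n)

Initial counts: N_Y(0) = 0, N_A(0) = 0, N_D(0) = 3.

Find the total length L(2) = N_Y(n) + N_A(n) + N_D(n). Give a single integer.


Answer: 18

Derivation:
Step 0: N_Y=0, N_A=0, N_D=3, L=3
Step 1: N_Y=3, N_A=0, N_D=3, L=6
Step 2: N_Y=9, N_A=3, N_D=6, L=18


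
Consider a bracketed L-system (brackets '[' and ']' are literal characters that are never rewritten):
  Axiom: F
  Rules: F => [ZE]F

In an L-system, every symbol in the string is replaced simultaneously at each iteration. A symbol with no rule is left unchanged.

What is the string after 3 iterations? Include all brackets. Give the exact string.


Step 0: F
Step 1: [ZE]F
Step 2: [ZE][ZE]F
Step 3: [ZE][ZE][ZE]F

Answer: [ZE][ZE][ZE]F


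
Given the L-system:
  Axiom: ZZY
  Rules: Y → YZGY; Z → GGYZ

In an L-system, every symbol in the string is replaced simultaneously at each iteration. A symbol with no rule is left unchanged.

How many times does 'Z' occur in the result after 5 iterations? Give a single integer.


Step 0: ZZY  (2 'Z')
Step 1: GGYZGGYZYZGY  (3 'Z')
Step 2: GGYZGYGGYZGGYZGYGGYZYZGYGGYZGYZGY  (7 'Z')
Step 3: GGYZGYGGYZGYZGYGGYZGYGGYZGGYZGYGGYZGYZGYGGYZGYGGYZYZGYGGYZGYZGYGGYZGYGGYZGYZGYGGYZGYZGY  (18 'Z')
Step 4: GGYZGYGGYZGYZGYGGYZGYGGYZGYZGYGGYZGYZGYGGYZGYGGYZGYZGYGGYZGYGGYZGGYZGYGGYZGYZGYGGYZGYGGYZGYZGYGGYZGYZGYGGYZGYGGYZGYZGYGGYZGYGGYZYZGYGGYZGYZGYGGYZGYGGYZGYZGYGGYZGYZGYGGYZGYGGYZGYZGYGGYZGYGGYZGYZGYGGYZGYZGYGGYZGYGGYZGYZGYGGYZGYZGY  (47 'Z')
Step 5: GGYZGYGGYZGYZGYGGYZGYGGYZGYZGYGGYZGYZGYGGYZGYGGYZGYZGYGGYZGYGGYZGYZGYGGYZGYZGYGGYZGYGGYZGYZGYGGYZGYZGYGGYZGYGGYZGYZGYGGYZGYGGYZGYZGYGGYZGYZGYGGYZGYGGYZGYZGYGGYZGYGGYZGGYZGYGGYZGYZGYGGYZGYGGYZGYZGYGGYZGYZGYGGYZGYGGYZGYZGYGGYZGYGGYZGYZGYGGYZGYZGYGGYZGYGGYZGYZGYGGYZGYZGYGGYZGYGGYZGYZGYGGYZGYGGYZGYZGYGGYZGYZGYGGYZGYGGYZGYZGYGGYZGYGGYZYZGYGGYZGYZGYGGYZGYGGYZGYZGYGGYZGYZGYGGYZGYGGYZGYZGYGGYZGYGGYZGYZGYGGYZGYZGYGGYZGYGGYZGYZGYGGYZGYZGYGGYZGYGGYZGYZGYGGYZGYGGYZGYZGYGGYZGYZGYGGYZGYGGYZGYZGYGGYZGYGGYZGYZGYGGYZGYZGYGGYZGYGGYZGYZGYGGYZGYZGYGGYZGYGGYZGYZGYGGYZGYGGYZGYZGYGGYZGYZGYGGYZGYGGYZGYZGYGGYZGYZGY  (123 'Z')

Answer: 123


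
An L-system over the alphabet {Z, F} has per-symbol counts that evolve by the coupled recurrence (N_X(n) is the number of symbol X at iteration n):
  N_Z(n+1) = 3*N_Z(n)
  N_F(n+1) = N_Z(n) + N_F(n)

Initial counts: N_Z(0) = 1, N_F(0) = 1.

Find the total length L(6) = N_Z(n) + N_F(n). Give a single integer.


Step 0: N_Z=1, N_F=1, L=2
Step 1: N_Z=3, N_F=2, L=5
Step 2: N_Z=9, N_F=5, L=14
Step 3: N_Z=27, N_F=14, L=41
Step 4: N_Z=81, N_F=41, L=122
Step 5: N_Z=243, N_F=122, L=365
Step 6: N_Z=729, N_F=365, L=1094

Answer: 1094


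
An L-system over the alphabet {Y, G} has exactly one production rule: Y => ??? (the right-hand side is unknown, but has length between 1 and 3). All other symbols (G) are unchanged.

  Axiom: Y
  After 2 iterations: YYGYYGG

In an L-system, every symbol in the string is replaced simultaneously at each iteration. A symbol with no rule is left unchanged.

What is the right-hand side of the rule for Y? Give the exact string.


Answer: YYG

Derivation:
Trying Y => YYG:
  Step 0: Y
  Step 1: YYG
  Step 2: YYGYYGG
Matches the given result.


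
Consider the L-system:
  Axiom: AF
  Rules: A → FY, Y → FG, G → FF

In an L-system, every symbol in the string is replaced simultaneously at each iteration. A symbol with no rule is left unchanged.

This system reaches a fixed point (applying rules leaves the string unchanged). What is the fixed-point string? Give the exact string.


Answer: FFFFF

Derivation:
Step 0: AF
Step 1: FYF
Step 2: FFGF
Step 3: FFFFF
Step 4: FFFFF  (unchanged — fixed point at step 3)


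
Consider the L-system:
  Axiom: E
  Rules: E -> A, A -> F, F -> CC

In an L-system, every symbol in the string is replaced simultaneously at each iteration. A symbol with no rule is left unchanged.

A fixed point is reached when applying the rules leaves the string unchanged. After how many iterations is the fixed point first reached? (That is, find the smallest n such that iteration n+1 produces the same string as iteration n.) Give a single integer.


Step 0: E
Step 1: A
Step 2: F
Step 3: CC
Step 4: CC  (unchanged — fixed point at step 3)

Answer: 3


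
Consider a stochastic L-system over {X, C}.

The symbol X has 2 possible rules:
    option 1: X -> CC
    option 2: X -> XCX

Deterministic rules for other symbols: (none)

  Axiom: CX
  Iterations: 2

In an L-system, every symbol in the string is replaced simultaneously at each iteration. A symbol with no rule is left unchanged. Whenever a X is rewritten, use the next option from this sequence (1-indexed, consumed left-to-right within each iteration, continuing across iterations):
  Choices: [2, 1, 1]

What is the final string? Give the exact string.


Answer: CCCCCC

Derivation:
Step 0: CX
Step 1: CXCX  (used choices [2])
Step 2: CCCCCC  (used choices [1, 1])


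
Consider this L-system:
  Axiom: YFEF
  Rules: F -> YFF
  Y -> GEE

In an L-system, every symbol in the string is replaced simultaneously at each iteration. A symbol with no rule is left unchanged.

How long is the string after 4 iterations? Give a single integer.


Step 0: length = 4
Step 1: length = 10
Step 2: length = 22
Step 3: length = 46
Step 4: length = 94

Answer: 94


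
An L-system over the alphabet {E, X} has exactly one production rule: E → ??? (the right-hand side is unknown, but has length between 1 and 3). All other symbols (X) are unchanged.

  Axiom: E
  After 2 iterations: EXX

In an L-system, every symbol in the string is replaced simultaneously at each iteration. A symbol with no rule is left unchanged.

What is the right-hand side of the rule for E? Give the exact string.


Answer: EX

Derivation:
Trying E → EX:
  Step 0: E
  Step 1: EX
  Step 2: EXX
Matches the given result.


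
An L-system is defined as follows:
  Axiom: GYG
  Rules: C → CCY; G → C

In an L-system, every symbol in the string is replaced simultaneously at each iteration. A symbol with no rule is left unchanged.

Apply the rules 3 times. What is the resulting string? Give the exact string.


Step 0: GYG
Step 1: CYC
Step 2: CCYYCCY
Step 3: CCYCCYYYCCYCCYY

Answer: CCYCCYYYCCYCCYY


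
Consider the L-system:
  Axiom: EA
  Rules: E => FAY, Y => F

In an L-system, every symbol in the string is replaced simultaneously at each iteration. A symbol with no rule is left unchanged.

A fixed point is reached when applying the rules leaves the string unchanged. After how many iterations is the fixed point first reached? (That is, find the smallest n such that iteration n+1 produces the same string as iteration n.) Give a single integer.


Answer: 2

Derivation:
Step 0: EA
Step 1: FAYA
Step 2: FAFA
Step 3: FAFA  (unchanged — fixed point at step 2)


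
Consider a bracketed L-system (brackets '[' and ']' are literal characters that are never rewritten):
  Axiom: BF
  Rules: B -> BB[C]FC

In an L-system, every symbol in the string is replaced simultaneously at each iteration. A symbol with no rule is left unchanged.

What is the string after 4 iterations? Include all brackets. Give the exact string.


Step 0: BF
Step 1: BB[C]FCF
Step 2: BB[C]FCBB[C]FC[C]FCF
Step 3: BB[C]FCBB[C]FC[C]FCBB[C]FCBB[C]FC[C]FC[C]FCF
Step 4: BB[C]FCBB[C]FC[C]FCBB[C]FCBB[C]FC[C]FC[C]FCBB[C]FCBB[C]FC[C]FCBB[C]FCBB[C]FC[C]FC[C]FC[C]FCF

Answer: BB[C]FCBB[C]FC[C]FCBB[C]FCBB[C]FC[C]FC[C]FCBB[C]FCBB[C]FC[C]FCBB[C]FCBB[C]FC[C]FC[C]FC[C]FCF


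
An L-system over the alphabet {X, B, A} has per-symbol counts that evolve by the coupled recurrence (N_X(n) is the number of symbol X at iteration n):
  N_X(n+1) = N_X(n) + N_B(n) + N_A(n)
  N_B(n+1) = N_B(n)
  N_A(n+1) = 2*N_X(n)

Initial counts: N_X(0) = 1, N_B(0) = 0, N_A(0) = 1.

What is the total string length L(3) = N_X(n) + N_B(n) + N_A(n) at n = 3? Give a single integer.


Step 0: N_X=1, N_B=0, N_A=1, L=2
Step 1: N_X=2, N_B=0, N_A=2, L=4
Step 2: N_X=4, N_B=0, N_A=4, L=8
Step 3: N_X=8, N_B=0, N_A=8, L=16

Answer: 16


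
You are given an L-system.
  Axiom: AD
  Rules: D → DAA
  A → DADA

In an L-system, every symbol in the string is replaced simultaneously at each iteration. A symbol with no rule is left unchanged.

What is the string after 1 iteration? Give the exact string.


Step 0: AD
Step 1: DADADAA

Answer: DADADAA


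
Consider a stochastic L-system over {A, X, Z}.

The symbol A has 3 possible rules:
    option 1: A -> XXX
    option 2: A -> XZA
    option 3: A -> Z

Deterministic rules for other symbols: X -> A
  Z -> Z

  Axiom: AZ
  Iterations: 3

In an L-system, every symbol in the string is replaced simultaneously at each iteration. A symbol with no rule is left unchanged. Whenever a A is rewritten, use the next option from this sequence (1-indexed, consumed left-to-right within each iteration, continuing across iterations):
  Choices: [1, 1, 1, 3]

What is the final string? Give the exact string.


Step 0: AZ
Step 1: XXXZ  (used choices [1])
Step 2: AAAZ  (used choices [])
Step 3: XXXXXXZZ  (used choices [1, 1, 3])

Answer: XXXXXXZZ


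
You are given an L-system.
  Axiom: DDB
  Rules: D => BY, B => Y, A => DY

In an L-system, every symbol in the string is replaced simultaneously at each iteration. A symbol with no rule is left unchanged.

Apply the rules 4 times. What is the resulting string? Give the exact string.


Answer: YYYYY

Derivation:
Step 0: DDB
Step 1: BYBYY
Step 2: YYYYY
Step 3: YYYYY
Step 4: YYYYY


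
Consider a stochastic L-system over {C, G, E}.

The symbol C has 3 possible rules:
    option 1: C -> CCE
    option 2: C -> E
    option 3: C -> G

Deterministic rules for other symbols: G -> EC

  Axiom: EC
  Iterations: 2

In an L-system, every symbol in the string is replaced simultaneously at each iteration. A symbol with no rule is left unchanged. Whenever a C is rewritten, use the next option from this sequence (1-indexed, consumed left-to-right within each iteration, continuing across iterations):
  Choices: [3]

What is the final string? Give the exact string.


Step 0: EC
Step 1: EG  (used choices [3])
Step 2: EEC  (used choices [])

Answer: EEC


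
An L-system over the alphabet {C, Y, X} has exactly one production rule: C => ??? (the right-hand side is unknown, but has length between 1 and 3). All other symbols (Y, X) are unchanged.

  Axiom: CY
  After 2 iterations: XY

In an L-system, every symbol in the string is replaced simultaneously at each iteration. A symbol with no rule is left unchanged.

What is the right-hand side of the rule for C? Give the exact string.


Answer: X

Derivation:
Trying C => X:
  Step 0: CY
  Step 1: XY
  Step 2: XY
Matches the given result.


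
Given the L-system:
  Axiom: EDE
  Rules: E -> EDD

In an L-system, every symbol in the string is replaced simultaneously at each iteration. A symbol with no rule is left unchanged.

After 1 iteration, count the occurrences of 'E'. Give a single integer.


Answer: 2

Derivation:
Step 0: EDE  (2 'E')
Step 1: EDDDEDD  (2 'E')


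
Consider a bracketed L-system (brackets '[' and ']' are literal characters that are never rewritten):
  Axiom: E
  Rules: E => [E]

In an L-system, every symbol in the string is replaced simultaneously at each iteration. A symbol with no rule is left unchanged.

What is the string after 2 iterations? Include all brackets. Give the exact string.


Answer: [[E]]

Derivation:
Step 0: E
Step 1: [E]
Step 2: [[E]]


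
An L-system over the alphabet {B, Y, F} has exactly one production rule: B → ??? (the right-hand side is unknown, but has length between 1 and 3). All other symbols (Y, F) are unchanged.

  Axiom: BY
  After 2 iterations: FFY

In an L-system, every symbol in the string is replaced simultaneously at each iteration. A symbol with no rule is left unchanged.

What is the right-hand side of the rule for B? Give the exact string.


Answer: FF

Derivation:
Trying B → FF:
  Step 0: BY
  Step 1: FFY
  Step 2: FFY
Matches the given result.


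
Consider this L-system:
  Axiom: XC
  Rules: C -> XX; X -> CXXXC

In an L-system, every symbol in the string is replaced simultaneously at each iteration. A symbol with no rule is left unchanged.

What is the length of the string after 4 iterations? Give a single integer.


Answer: 461

Derivation:
Step 0: length = 2
Step 1: length = 7
Step 2: length = 29
Step 3: length = 115
Step 4: length = 461


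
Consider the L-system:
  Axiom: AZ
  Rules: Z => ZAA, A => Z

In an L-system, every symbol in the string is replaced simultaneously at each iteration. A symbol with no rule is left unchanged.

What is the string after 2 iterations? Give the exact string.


Step 0: AZ
Step 1: ZZAA
Step 2: ZAAZAAZZ

Answer: ZAAZAAZZ


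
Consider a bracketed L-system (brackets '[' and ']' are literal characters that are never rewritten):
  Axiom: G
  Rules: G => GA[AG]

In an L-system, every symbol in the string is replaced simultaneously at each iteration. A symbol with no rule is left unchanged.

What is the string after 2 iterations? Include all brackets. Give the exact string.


Answer: GA[AG]A[AGA[AG]]

Derivation:
Step 0: G
Step 1: GA[AG]
Step 2: GA[AG]A[AGA[AG]]


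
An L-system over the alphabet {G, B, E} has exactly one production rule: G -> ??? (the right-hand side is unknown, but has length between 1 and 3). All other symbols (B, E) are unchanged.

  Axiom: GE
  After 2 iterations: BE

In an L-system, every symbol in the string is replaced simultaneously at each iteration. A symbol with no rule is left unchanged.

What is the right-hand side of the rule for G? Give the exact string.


Answer: B

Derivation:
Trying G -> B:
  Step 0: GE
  Step 1: BE
  Step 2: BE
Matches the given result.


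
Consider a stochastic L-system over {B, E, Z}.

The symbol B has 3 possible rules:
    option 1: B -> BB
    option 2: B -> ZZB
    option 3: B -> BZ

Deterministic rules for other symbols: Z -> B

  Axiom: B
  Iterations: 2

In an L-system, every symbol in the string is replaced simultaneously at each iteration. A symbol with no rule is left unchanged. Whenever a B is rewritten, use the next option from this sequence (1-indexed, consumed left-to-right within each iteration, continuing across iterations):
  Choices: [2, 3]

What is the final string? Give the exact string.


Step 0: B
Step 1: ZZB  (used choices [2])
Step 2: BBBZ  (used choices [3])

Answer: BBBZ


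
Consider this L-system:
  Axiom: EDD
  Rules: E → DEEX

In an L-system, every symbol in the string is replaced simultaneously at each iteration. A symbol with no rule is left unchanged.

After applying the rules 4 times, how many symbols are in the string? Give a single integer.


Answer: 48

Derivation:
Step 0: length = 3
Step 1: length = 6
Step 2: length = 12
Step 3: length = 24
Step 4: length = 48


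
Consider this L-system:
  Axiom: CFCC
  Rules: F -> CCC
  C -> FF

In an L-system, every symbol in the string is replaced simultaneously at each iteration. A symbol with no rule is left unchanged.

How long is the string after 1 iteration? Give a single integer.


Answer: 9

Derivation:
Step 0: length = 4
Step 1: length = 9


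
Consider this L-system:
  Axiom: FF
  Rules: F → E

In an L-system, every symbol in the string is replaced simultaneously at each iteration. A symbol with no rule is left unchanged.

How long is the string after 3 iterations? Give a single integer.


Answer: 2

Derivation:
Step 0: length = 2
Step 1: length = 2
Step 2: length = 2
Step 3: length = 2


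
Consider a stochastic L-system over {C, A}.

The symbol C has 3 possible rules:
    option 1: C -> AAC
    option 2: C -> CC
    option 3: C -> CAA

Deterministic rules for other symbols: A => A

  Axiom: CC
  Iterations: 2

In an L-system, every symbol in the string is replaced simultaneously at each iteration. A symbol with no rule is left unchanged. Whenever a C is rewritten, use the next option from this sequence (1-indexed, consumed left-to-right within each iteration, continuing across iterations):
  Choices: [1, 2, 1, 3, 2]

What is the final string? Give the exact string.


Answer: AAAACCAACC

Derivation:
Step 0: CC
Step 1: AACCC  (used choices [1, 2])
Step 2: AAAACCAACC  (used choices [1, 3, 2])


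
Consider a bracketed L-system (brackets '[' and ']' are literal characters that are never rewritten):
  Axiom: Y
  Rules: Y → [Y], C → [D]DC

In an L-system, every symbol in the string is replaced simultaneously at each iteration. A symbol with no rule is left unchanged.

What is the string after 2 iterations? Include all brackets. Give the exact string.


Step 0: Y
Step 1: [Y]
Step 2: [[Y]]

Answer: [[Y]]


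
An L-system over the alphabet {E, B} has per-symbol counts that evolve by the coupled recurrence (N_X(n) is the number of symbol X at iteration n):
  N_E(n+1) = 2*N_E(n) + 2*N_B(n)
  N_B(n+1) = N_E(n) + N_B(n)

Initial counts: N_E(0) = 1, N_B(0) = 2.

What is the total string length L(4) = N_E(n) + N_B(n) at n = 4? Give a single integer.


Step 0: N_E=1, N_B=2, L=3
Step 1: N_E=6, N_B=3, L=9
Step 2: N_E=18, N_B=9, L=27
Step 3: N_E=54, N_B=27, L=81
Step 4: N_E=162, N_B=81, L=243

Answer: 243


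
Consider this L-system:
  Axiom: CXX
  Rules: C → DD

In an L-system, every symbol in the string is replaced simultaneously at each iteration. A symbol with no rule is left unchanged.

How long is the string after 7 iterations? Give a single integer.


Step 0: length = 3
Step 1: length = 4
Step 2: length = 4
Step 3: length = 4
Step 4: length = 4
Step 5: length = 4
Step 6: length = 4
Step 7: length = 4

Answer: 4


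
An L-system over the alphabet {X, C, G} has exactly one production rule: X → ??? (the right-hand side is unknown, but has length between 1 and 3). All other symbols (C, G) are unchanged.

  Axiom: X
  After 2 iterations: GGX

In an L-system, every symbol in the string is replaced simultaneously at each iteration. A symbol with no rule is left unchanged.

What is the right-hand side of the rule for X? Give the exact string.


Trying X → GX:
  Step 0: X
  Step 1: GX
  Step 2: GGX
Matches the given result.

Answer: GX


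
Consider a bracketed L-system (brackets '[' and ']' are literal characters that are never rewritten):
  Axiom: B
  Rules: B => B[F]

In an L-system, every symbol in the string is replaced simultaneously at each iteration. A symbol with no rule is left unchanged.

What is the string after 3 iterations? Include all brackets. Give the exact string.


Answer: B[F][F][F]

Derivation:
Step 0: B
Step 1: B[F]
Step 2: B[F][F]
Step 3: B[F][F][F]


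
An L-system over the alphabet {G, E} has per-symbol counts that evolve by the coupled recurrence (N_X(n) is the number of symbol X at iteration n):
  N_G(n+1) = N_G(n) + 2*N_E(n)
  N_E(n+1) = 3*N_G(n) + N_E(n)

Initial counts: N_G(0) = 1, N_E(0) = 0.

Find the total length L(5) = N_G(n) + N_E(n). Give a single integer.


Answer: 544

Derivation:
Step 0: N_G=1, N_E=0, L=1
Step 1: N_G=1, N_E=3, L=4
Step 2: N_G=7, N_E=6, L=13
Step 3: N_G=19, N_E=27, L=46
Step 4: N_G=73, N_E=84, L=157
Step 5: N_G=241, N_E=303, L=544


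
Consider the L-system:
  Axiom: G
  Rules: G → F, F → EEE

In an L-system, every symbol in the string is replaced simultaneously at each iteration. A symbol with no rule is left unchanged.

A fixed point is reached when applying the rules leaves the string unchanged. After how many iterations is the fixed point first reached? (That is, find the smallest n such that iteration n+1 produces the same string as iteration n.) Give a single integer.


Step 0: G
Step 1: F
Step 2: EEE
Step 3: EEE  (unchanged — fixed point at step 2)

Answer: 2


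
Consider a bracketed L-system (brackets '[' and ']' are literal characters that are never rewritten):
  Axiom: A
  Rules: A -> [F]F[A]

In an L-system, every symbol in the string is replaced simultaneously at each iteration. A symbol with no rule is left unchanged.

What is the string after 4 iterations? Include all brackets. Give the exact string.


Step 0: A
Step 1: [F]F[A]
Step 2: [F]F[[F]F[A]]
Step 3: [F]F[[F]F[[F]F[A]]]
Step 4: [F]F[[F]F[[F]F[[F]F[A]]]]

Answer: [F]F[[F]F[[F]F[[F]F[A]]]]


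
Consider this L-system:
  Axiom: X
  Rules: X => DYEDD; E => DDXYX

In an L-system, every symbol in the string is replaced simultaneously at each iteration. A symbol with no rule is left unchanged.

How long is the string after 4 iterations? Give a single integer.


Step 0: length = 1
Step 1: length = 5
Step 2: length = 9
Step 3: length = 17
Step 4: length = 25

Answer: 25


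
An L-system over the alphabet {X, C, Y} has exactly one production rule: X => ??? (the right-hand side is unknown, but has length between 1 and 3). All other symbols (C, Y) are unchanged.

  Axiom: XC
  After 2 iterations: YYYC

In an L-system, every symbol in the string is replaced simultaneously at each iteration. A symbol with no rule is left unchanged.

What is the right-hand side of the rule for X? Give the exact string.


Answer: YYY

Derivation:
Trying X => YYY:
  Step 0: XC
  Step 1: YYYC
  Step 2: YYYC
Matches the given result.


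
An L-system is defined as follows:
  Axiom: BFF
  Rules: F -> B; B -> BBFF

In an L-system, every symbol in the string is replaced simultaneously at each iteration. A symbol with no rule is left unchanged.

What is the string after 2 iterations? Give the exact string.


Answer: BBFFBBFFBBBBFFBBFF

Derivation:
Step 0: BFF
Step 1: BBFFBB
Step 2: BBFFBBFFBBBBFFBBFF


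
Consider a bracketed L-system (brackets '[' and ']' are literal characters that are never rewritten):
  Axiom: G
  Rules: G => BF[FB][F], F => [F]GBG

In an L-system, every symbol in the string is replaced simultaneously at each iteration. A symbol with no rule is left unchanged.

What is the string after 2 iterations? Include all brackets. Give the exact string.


Step 0: G
Step 1: BF[FB][F]
Step 2: B[F]GBG[[F]GBGB][[F]GBG]

Answer: B[F]GBG[[F]GBGB][[F]GBG]


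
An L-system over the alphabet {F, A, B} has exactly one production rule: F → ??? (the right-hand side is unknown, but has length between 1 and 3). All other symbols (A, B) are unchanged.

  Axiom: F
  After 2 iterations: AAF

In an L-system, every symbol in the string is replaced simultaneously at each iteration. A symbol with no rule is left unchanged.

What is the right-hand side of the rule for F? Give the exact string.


Trying F → AF:
  Step 0: F
  Step 1: AF
  Step 2: AAF
Matches the given result.

Answer: AF


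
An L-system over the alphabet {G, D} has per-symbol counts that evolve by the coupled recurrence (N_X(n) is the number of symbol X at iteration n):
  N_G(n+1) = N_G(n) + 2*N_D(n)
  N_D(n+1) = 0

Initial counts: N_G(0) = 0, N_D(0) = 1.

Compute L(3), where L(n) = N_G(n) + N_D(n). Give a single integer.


Step 0: N_G=0, N_D=1, L=1
Step 1: N_G=2, N_D=0, L=2
Step 2: N_G=2, N_D=0, L=2
Step 3: N_G=2, N_D=0, L=2

Answer: 2


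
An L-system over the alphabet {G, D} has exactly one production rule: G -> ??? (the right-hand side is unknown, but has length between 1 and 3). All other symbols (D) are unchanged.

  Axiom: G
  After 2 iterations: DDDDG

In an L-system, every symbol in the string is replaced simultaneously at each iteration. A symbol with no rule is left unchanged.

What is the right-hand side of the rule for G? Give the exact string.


Answer: DDG

Derivation:
Trying G -> DDG:
  Step 0: G
  Step 1: DDG
  Step 2: DDDDG
Matches the given result.


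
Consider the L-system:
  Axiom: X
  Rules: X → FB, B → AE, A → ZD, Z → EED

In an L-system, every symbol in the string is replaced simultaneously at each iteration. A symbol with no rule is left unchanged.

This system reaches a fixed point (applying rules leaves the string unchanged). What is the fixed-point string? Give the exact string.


Answer: FEEDDE

Derivation:
Step 0: X
Step 1: FB
Step 2: FAE
Step 3: FZDE
Step 4: FEEDDE
Step 5: FEEDDE  (unchanged — fixed point at step 4)


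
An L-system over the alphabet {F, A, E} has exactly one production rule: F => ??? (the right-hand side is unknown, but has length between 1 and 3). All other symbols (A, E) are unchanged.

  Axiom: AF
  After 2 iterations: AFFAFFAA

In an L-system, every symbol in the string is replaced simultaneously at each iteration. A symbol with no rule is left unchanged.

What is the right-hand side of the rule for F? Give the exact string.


Trying F => FFA:
  Step 0: AF
  Step 1: AFFA
  Step 2: AFFAFFAA
Matches the given result.

Answer: FFA


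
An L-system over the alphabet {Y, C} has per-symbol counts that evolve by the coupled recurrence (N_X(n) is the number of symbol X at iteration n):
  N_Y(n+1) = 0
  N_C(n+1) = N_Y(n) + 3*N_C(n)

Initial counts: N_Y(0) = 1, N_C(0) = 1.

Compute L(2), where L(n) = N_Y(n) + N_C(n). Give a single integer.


Step 0: N_Y=1, N_C=1, L=2
Step 1: N_Y=0, N_C=4, L=4
Step 2: N_Y=0, N_C=12, L=12

Answer: 12


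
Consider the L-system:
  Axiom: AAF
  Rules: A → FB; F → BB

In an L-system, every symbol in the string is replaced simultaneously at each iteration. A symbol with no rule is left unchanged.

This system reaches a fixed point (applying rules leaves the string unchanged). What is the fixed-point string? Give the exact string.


Step 0: AAF
Step 1: FBFBBB
Step 2: BBBBBBBB
Step 3: BBBBBBBB  (unchanged — fixed point at step 2)

Answer: BBBBBBBB


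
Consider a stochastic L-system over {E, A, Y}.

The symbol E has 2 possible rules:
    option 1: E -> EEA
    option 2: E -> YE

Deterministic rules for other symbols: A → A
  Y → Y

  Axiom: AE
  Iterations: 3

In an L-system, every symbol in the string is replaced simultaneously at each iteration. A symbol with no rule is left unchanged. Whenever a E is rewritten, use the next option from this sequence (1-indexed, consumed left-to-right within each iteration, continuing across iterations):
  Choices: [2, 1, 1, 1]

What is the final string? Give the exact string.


Step 0: AE
Step 1: AYE  (used choices [2])
Step 2: AYEEA  (used choices [1])
Step 3: AYEEAEEAA  (used choices [1, 1])

Answer: AYEEAEEAA


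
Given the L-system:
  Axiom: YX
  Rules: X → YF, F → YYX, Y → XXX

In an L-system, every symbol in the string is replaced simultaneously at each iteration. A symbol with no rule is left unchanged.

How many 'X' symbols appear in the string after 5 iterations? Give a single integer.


Answer: 96

Derivation:
Step 0: YX  (1 'X')
Step 1: XXXYF  (3 'X')
Step 2: YFYFYFXXXYYX  (4 'X')
Step 3: XXXYYXXXXYYXXXXYYXYFYFYFXXXXXXYF  (18 'X')
Step 4: YFYFYFXXXXXXYFYFYFYFXXXXXXYFYFYFYFXXXXXXYFXXXYYXXXXYYXXXXYYXYFYFYFYFYFYFXXXYYX  (34 'X')
Step 5: XXXYYXXXXYYXXXXYYXYFYFYFYFYFYFXXXYYXXXXYYXXXXYYXXXXYYXYFYFYFYFYFYFXXXYYXXXXYYXXXXYYXXXXYYXYFYFYFYFYFYFXXXYYXYFYFYFXXXXXXYFYFYFYFXXXXXXYFYFYFYFXXXXXXYFXXXYYXXXXYYXXXXYYXXXXYYXXXXYYXXXXYYXYFYFYFXXXXXXYF  (96 'X')


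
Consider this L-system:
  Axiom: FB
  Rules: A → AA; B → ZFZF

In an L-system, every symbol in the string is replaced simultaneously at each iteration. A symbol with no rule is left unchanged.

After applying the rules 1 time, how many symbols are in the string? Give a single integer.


Step 0: length = 2
Step 1: length = 5

Answer: 5


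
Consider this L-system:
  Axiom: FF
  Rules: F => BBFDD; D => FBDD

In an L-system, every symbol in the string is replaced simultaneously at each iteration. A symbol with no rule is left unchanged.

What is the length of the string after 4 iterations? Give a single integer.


Answer: 270

Derivation:
Step 0: length = 2
Step 1: length = 10
Step 2: length = 30
Step 3: length = 90
Step 4: length = 270


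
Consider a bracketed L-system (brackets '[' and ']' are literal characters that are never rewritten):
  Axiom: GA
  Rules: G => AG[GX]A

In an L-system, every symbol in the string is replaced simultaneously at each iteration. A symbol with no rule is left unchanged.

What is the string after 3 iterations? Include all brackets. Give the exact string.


Step 0: GA
Step 1: AG[GX]AA
Step 2: AAG[GX]A[AG[GX]AX]AA
Step 3: AAAG[GX]A[AG[GX]AX]A[AAG[GX]A[AG[GX]AX]AX]AA

Answer: AAAG[GX]A[AG[GX]AX]A[AAG[GX]A[AG[GX]AX]AX]AA
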